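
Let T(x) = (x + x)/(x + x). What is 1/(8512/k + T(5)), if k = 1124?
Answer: 281/2409 ≈ 0.11665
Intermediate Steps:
T(x) = 1 (T(x) = (2*x)/((2*x)) = (2*x)*(1/(2*x)) = 1)
1/(8512/k + T(5)) = 1/(8512/1124 + 1) = 1/(8512*(1/1124) + 1) = 1/(2128/281 + 1) = 1/(2409/281) = 281/2409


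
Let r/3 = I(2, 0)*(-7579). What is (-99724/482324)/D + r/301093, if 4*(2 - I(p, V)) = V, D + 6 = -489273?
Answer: -169297420769/1120957270881 ≈ -0.15103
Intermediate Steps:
D = -489279 (D = -6 - 489273 = -489279)
I(p, V) = 2 - V/4
r = -45474 (r = 3*((2 - 1/4*0)*(-7579)) = 3*((2 + 0)*(-7579)) = 3*(2*(-7579)) = 3*(-15158) = -45474)
(-99724/482324)/D + r/301093 = -99724/482324/(-489279) - 45474/301093 = -99724*1/482324*(-1/489279) - 45474*1/301093 = -24931/120581*(-1/489279) - 66/437 = 24931/58997751099 - 66/437 = -169297420769/1120957270881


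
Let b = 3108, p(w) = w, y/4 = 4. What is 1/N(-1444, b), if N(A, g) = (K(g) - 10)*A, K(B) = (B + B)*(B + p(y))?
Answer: -1/28040709656 ≈ -3.5662e-11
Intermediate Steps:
y = 16 (y = 4*4 = 16)
K(B) = 2*B*(16 + B) (K(B) = (B + B)*(B + 16) = (2*B)*(16 + B) = 2*B*(16 + B))
N(A, g) = A*(-10 + 2*g*(16 + g)) (N(A, g) = (2*g*(16 + g) - 10)*A = (-10 + 2*g*(16 + g))*A = A*(-10 + 2*g*(16 + g)))
1/N(-1444, b) = 1/(2*(-1444)*(-5 + 3108*(16 + 3108))) = 1/(2*(-1444)*(-5 + 3108*3124)) = 1/(2*(-1444)*(-5 + 9709392)) = 1/(2*(-1444)*9709387) = 1/(-28040709656) = -1/28040709656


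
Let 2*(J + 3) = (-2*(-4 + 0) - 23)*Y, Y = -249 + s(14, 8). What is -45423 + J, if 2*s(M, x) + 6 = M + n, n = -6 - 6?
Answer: -87087/2 ≈ -43544.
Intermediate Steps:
n = -12
s(M, x) = -9 + M/2 (s(M, x) = -3 + (M - 12)/2 = -3 + (-12 + M)/2 = -3 + (-6 + M/2) = -9 + M/2)
Y = -251 (Y = -249 + (-9 + (½)*14) = -249 + (-9 + 7) = -249 - 2 = -251)
J = 3759/2 (J = -3 + ((-2*(-4 + 0) - 23)*(-251))/2 = -3 + ((-2*(-4) - 23)*(-251))/2 = -3 + ((8 - 23)*(-251))/2 = -3 + (-15*(-251))/2 = -3 + (½)*3765 = -3 + 3765/2 = 3759/2 ≈ 1879.5)
-45423 + J = -45423 + 3759/2 = -87087/2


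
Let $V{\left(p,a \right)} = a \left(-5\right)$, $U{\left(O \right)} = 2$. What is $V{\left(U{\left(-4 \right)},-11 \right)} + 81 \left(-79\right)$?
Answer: $-6344$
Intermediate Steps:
$V{\left(p,a \right)} = - 5 a$
$V{\left(U{\left(-4 \right)},-11 \right)} + 81 \left(-79\right) = \left(-5\right) \left(-11\right) + 81 \left(-79\right) = 55 - 6399 = -6344$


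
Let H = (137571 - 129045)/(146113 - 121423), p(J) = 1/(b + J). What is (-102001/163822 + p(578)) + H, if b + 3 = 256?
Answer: -154675549513/560199977430 ≈ -0.27611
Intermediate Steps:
b = 253 (b = -3 + 256 = 253)
p(J) = 1/(253 + J)
H = 1421/4115 (H = 8526/24690 = 8526*(1/24690) = 1421/4115 ≈ 0.34532)
(-102001/163822 + p(578)) + H = (-102001/163822 + 1/(253 + 578)) + 1421/4115 = (-102001*1/163822 + 1/831) + 1421/4115 = (-102001/163822 + 1/831) + 1421/4115 = -84599009/136136082 + 1421/4115 = -154675549513/560199977430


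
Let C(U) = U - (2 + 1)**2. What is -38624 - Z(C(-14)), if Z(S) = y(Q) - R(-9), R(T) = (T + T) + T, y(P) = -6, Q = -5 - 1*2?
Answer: -38645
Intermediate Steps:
Q = -7 (Q = -5 - 2 = -7)
R(T) = 3*T (R(T) = 2*T + T = 3*T)
C(U) = -9 + U (C(U) = U - 1*3**2 = U - 1*9 = U - 9 = -9 + U)
Z(S) = 21 (Z(S) = -6 - 3*(-9) = -6 - 1*(-27) = -6 + 27 = 21)
-38624 - Z(C(-14)) = -38624 - 1*21 = -38624 - 21 = -38645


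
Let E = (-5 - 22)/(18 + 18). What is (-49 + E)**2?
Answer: 39601/16 ≈ 2475.1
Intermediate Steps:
E = -3/4 (E = -27/36 = -27*1/36 = -3/4 ≈ -0.75000)
(-49 + E)**2 = (-49 - 3/4)**2 = (-199/4)**2 = 39601/16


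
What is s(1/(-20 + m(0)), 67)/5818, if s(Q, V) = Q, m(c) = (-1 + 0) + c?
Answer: -1/122178 ≈ -8.1848e-6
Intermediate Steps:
m(c) = -1 + c
s(1/(-20 + m(0)), 67)/5818 = 1/((-20 + (-1 + 0))*5818) = (1/5818)/(-20 - 1) = (1/5818)/(-21) = -1/21*1/5818 = -1/122178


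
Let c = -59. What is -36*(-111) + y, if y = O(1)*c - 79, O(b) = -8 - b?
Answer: 4448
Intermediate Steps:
y = 452 (y = (-8 - 1*1)*(-59) - 79 = (-8 - 1)*(-59) - 79 = -9*(-59) - 79 = 531 - 79 = 452)
-36*(-111) + y = -36*(-111) + 452 = 3996 + 452 = 4448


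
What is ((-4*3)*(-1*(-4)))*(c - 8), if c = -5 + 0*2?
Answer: 624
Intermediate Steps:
c = -5 (c = -5 + 0 = -5)
((-4*3)*(-1*(-4)))*(c - 8) = ((-4*3)*(-1*(-4)))*(-5 - 8) = -12*4*(-13) = -48*(-13) = 624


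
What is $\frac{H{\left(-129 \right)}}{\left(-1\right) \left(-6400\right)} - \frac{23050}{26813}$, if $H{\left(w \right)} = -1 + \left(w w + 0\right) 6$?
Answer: $\frac{505924797}{34320640} \approx 14.741$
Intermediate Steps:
$H{\left(w \right)} = -1 + 6 w^{2}$ ($H{\left(w \right)} = -1 + \left(w^{2} + 0\right) 6 = -1 + w^{2} \cdot 6 = -1 + 6 w^{2}$)
$\frac{H{\left(-129 \right)}}{\left(-1\right) \left(-6400\right)} - \frac{23050}{26813} = \frac{-1 + 6 \left(-129\right)^{2}}{\left(-1\right) \left(-6400\right)} - \frac{23050}{26813} = \frac{-1 + 6 \cdot 16641}{6400} - \frac{23050}{26813} = \left(-1 + 99846\right) \frac{1}{6400} - \frac{23050}{26813} = 99845 \cdot \frac{1}{6400} - \frac{23050}{26813} = \frac{19969}{1280} - \frac{23050}{26813} = \frac{505924797}{34320640}$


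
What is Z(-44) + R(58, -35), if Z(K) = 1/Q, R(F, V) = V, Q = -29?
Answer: -1016/29 ≈ -35.034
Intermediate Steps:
Z(K) = -1/29 (Z(K) = 1/(-29) = -1/29)
Z(-44) + R(58, -35) = -1/29 - 35 = -1016/29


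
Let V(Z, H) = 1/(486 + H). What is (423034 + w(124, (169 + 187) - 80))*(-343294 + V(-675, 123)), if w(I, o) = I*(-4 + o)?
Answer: -31831141615430/203 ≈ -1.5680e+11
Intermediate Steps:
(423034 + w(124, (169 + 187) - 80))*(-343294 + V(-675, 123)) = (423034 + 124*(-4 + ((169 + 187) - 80)))*(-343294 + 1/(486 + 123)) = (423034 + 124*(-4 + (356 - 80)))*(-343294 + 1/609) = (423034 + 124*(-4 + 276))*(-343294 + 1/609) = (423034 + 124*272)*(-209066045/609) = (423034 + 33728)*(-209066045/609) = 456762*(-209066045/609) = -31831141615430/203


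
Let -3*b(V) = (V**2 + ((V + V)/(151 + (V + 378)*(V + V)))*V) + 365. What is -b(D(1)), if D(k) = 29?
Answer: 28652624/71271 ≈ 402.02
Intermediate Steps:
b(V) = -365/3 - V**2/3 - 2*V**2/(3*(151 + 2*V*(378 + V))) (b(V) = -((V**2 + ((V + V)/(151 + (V + 378)*(V + V)))*V) + 365)/3 = -((V**2 + ((2*V)/(151 + (378 + V)*(2*V)))*V) + 365)/3 = -((V**2 + ((2*V)/(151 + 2*V*(378 + V)))*V) + 365)/3 = -((V**2 + (2*V/(151 + 2*V*(378 + V)))*V) + 365)/3 = -((V**2 + 2*V**2/(151 + 2*V*(378 + V))) + 365)/3 = -(365 + V**2 + 2*V**2/(151 + 2*V*(378 + V)))/3 = -365/3 - V**2/3 - 2*V**2/(3*(151 + 2*V*(378 + V))))
-b(D(1)) = -(-55115 - 275940*29 - 883*29**2 - 756*29**3 - 2*29**4)/(3*(151 + 2*29**2 + 756*29)) = -(-55115 - 8002260 - 883*841 - 756*24389 - 2*707281)/(3*(151 + 2*841 + 21924)) = -(-55115 - 8002260 - 742603 - 18438084 - 1414562)/(3*(151 + 1682 + 21924)) = -(-28652624)/(3*23757) = -1*(-28652624/71271) = 28652624/71271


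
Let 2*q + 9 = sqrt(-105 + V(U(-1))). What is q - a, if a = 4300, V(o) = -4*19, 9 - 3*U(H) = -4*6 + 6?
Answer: -8609/2 + I*sqrt(181)/2 ≈ -4304.5 + 6.7268*I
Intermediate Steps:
U(H) = 9 (U(H) = 3 - (-4*6 + 6)/3 = 3 - (-24 + 6)/3 = 3 - 1/3*(-18) = 3 + 6 = 9)
V(o) = -76
q = -9/2 + I*sqrt(181)/2 (q = -9/2 + sqrt(-105 - 76)/2 = -9/2 + sqrt(-181)/2 = -9/2 + (I*sqrt(181))/2 = -9/2 + I*sqrt(181)/2 ≈ -4.5 + 6.7268*I)
q - a = (-9/2 + I*sqrt(181)/2) - 1*4300 = (-9/2 + I*sqrt(181)/2) - 4300 = -8609/2 + I*sqrt(181)/2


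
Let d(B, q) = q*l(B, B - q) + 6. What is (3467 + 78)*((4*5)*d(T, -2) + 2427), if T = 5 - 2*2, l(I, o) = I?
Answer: 8887315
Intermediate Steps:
T = 1 (T = 5 - 4 = 1)
d(B, q) = 6 + B*q (d(B, q) = q*B + 6 = B*q + 6 = 6 + B*q)
(3467 + 78)*((4*5)*d(T, -2) + 2427) = (3467 + 78)*((4*5)*(6 + 1*(-2)) + 2427) = 3545*(20*(6 - 2) + 2427) = 3545*(20*4 + 2427) = 3545*(80 + 2427) = 3545*2507 = 8887315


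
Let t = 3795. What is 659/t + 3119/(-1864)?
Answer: -10608229/7073880 ≈ -1.4996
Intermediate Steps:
659/t + 3119/(-1864) = 659/3795 + 3119/(-1864) = 659*(1/3795) + 3119*(-1/1864) = 659/3795 - 3119/1864 = -10608229/7073880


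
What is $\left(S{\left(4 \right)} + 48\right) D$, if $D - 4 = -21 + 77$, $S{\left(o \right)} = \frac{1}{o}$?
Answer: $2895$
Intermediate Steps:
$D = 60$ ($D = 4 + \left(-21 + 77\right) = 4 + 56 = 60$)
$\left(S{\left(4 \right)} + 48\right) D = \left(\frac{1}{4} + 48\right) 60 = \frac{193}{4} \cdot 60 = 2895$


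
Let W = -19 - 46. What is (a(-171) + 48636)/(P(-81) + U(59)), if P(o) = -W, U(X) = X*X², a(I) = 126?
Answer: 24381/102722 ≈ 0.23735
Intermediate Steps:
W = -65
U(X) = X³
P(o) = 65 (P(o) = -1*(-65) = 65)
(a(-171) + 48636)/(P(-81) + U(59)) = (126 + 48636)/(65 + 59³) = 48762/(65 + 205379) = 48762/205444 = 48762*(1/205444) = 24381/102722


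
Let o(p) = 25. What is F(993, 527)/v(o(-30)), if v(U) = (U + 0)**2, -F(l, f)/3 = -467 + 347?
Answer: 72/125 ≈ 0.57600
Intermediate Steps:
F(l, f) = 360 (F(l, f) = -3*(-467 + 347) = -3*(-120) = 360)
v(U) = U**2
F(993, 527)/v(o(-30)) = 360/(25**2) = 360/625 = 360*(1/625) = 72/125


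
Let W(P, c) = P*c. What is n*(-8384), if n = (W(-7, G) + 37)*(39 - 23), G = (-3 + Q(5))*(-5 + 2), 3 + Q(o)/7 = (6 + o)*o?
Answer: -1021908992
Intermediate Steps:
Q(o) = -21 + 7*o*(6 + o) (Q(o) = -21 + 7*((6 + o)*o) = -21 + 7*(o*(6 + o)) = -21 + 7*o*(6 + o))
G = -1083 (G = (-3 + (-21 + 7*5² + 42*5))*(-5 + 2) = (-3 + (-21 + 7*25 + 210))*(-3) = (-3 + (-21 + 175 + 210))*(-3) = (-3 + 364)*(-3) = 361*(-3) = -1083)
n = 121888 (n = (-7*(-1083) + 37)*(39 - 23) = (7581 + 37)*16 = 7618*16 = 121888)
n*(-8384) = 121888*(-8384) = -1021908992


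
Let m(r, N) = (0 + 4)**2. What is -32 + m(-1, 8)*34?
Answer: 512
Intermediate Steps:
m(r, N) = 16 (m(r, N) = 4**2 = 16)
-32 + m(-1, 8)*34 = -32 + 16*34 = -32 + 544 = 512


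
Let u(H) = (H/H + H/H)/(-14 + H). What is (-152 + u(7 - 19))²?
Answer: 3908529/169 ≈ 23127.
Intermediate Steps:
u(H) = 2/(-14 + H) (u(H) = (1 + 1)/(-14 + H) = 2/(-14 + H))
(-152 + u(7 - 19))² = (-152 + 2/(-14 + (7 - 19)))² = (-152 + 2/(-14 - 12))² = (-152 + 2/(-26))² = (-152 + 2*(-1/26))² = (-152 - 1/13)² = (-1977/13)² = 3908529/169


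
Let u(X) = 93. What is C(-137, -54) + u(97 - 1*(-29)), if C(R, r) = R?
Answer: -44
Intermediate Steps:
C(-137, -54) + u(97 - 1*(-29)) = -137 + 93 = -44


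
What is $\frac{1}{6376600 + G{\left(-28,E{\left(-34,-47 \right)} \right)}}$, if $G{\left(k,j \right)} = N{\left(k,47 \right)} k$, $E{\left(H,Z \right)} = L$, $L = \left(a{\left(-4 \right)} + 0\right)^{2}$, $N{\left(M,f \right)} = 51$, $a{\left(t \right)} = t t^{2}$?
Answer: $\frac{1}{6375172} \approx 1.5686 \cdot 10^{-7}$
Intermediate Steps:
$a{\left(t \right)} = t^{3}$
$L = 4096$ ($L = \left(\left(-4\right)^{3} + 0\right)^{2} = \left(-64 + 0\right)^{2} = \left(-64\right)^{2} = 4096$)
$E{\left(H,Z \right)} = 4096$
$G{\left(k,j \right)} = 51 k$
$\frac{1}{6376600 + G{\left(-28,E{\left(-34,-47 \right)} \right)}} = \frac{1}{6376600 + 51 \left(-28\right)} = \frac{1}{6376600 - 1428} = \frac{1}{6375172}$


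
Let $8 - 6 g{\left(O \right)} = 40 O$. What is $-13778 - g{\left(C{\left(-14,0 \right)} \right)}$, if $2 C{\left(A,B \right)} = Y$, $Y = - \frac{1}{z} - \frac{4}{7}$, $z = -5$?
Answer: $- \frac{96464}{7} \approx -13781.0$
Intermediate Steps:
$Y = - \frac{13}{35}$ ($Y = - \frac{1}{-5} - \frac{4}{7} = \left(-1\right) \left(- \frac{1}{5}\right) - \frac{4}{7} = \frac{1}{5} - \frac{4}{7} = - \frac{13}{35} \approx -0.37143$)
$C{\left(A,B \right)} = - \frac{13}{70}$ ($C{\left(A,B \right)} = \frac{1}{2} \left(- \frac{13}{35}\right) = - \frac{13}{70}$)
$g{\left(O \right)} = \frac{4}{3} - \frac{20 O}{3}$ ($g{\left(O \right)} = \frac{4}{3} - \frac{40 O}{6} = \frac{4}{3} - \frac{20 O}{3}$)
$-13778 - g{\left(C{\left(-14,0 \right)} \right)} = -13778 - \left(\frac{4}{3} - - \frac{26}{21}\right) = -13778 - \left(\frac{4}{3} + \frac{26}{21}\right) = -13778 - \frac{18}{7} = - \frac{96464}{7}$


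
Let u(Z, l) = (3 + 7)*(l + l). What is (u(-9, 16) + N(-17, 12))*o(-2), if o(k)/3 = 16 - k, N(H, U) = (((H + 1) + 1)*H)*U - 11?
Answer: 181926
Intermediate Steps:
u(Z, l) = 20*l (u(Z, l) = 10*(2*l) = 20*l)
N(H, U) = -11 + H*U*(2 + H) (N(H, U) = (((1 + H) + 1)*H)*U - 11 = ((2 + H)*H)*U - 11 = (H*(2 + H))*U - 11 = H*U*(2 + H) - 11 = -11 + H*U*(2 + H))
o(k) = 48 - 3*k (o(k) = 3*(16 - k) = 48 - 3*k)
(u(-9, 16) + N(-17, 12))*o(-2) = (20*16 + (-11 + 12*(-17)**2 + 2*(-17)*12))*(48 - 3*(-2)) = (320 + (-11 + 12*289 - 408))*(48 + 6) = (320 + (-11 + 3468 - 408))*54 = (320 + 3049)*54 = 3369*54 = 181926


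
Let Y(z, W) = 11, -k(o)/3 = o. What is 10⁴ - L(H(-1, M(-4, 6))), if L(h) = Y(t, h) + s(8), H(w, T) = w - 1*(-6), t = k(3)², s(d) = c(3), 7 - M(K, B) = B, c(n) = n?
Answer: 9986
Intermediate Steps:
k(o) = -3*o
M(K, B) = 7 - B
s(d) = 3
t = 81 (t = (-3*3)² = (-9)² = 81)
H(w, T) = 6 + w (H(w, T) = w + 6 = 6 + w)
L(h) = 14 (L(h) = 11 + 3 = 14)
10⁴ - L(H(-1, M(-4, 6))) = 10⁴ - 1*14 = 10000 - 14 = 9986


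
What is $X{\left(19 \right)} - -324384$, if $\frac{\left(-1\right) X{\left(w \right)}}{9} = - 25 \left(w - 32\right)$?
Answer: $321459$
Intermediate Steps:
$X{\left(w \right)} = -7200 + 225 w$ ($X{\left(w \right)} = - 9 \left(- 25 \left(w - 32\right)\right) = - 9 \left(- 25 \left(-32 + w\right)\right) = - 9 \left(800 - 25 w\right) = -7200 + 225 w$)
$X{\left(19 \right)} - -324384 = \left(-7200 + 225 \cdot 19\right) - -324384 = \left(-7200 + 4275\right) + 324384 = -2925 + 324384 = 321459$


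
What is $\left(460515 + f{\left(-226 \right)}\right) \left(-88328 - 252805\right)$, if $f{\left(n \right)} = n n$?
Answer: $-174520572603$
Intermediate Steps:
$f{\left(n \right)} = n^{2}$
$\left(460515 + f{\left(-226 \right)}\right) \left(-88328 - 252805\right) = \left(460515 + \left(-226\right)^{2}\right) \left(-88328 - 252805\right) = \left(460515 + 51076\right) \left(-341133\right) = 511591 \left(-341133\right) = -174520572603$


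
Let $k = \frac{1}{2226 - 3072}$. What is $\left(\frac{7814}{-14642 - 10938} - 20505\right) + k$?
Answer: $- \frac{55468597453}{2705085} \approx -20505.0$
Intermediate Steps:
$k = - \frac{1}{846}$ ($k = \frac{1}{-846} = - \frac{1}{846} \approx -0.001182$)
$\left(\frac{7814}{-14642 - 10938} - 20505\right) + k = \left(\frac{7814}{-14642 - 10938} - 20505\right) - \frac{1}{846} = \left(\frac{7814}{-25580} - 20505\right) - \frac{1}{846} = \left(7814 \left(- \frac{1}{25580}\right) - 20505\right) - \frac{1}{846} = \left(- \frac{3907}{12790} - 20505\right) - \frac{1}{846} = - \frac{262262857}{12790} - \frac{1}{846} = - \frac{55468597453}{2705085}$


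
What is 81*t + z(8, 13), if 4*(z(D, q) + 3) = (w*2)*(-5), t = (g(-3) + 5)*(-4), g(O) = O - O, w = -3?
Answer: -3231/2 ≈ -1615.5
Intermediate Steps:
g(O) = 0
t = -20 (t = (0 + 5)*(-4) = 5*(-4) = -20)
z(D, q) = 9/2 (z(D, q) = -3 + (-3*2*(-5))/4 = -3 + (-6*(-5))/4 = -3 + (¼)*30 = -3 + 15/2 = 9/2)
81*t + z(8, 13) = 81*(-20) + 9/2 = -1620 + 9/2 = -3231/2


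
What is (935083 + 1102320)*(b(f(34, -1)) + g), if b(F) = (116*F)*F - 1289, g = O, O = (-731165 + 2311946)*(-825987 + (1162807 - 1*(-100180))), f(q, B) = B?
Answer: 1407440632521817281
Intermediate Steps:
O = 690801297000 (O = 1580781*(-825987 + (1162807 + 100180)) = 1580781*(-825987 + 1262987) = 1580781*437000 = 690801297000)
g = 690801297000
b(F) = -1289 + 116*F² (b(F) = 116*F² - 1289 = -1289 + 116*F²)
(935083 + 1102320)*(b(f(34, -1)) + g) = (935083 + 1102320)*((-1289 + 116*(-1)²) + 690801297000) = 2037403*((-1289 + 116*1) + 690801297000) = 2037403*((-1289 + 116) + 690801297000) = 2037403*(-1173 + 690801297000) = 2037403*690801295827 = 1407440632521817281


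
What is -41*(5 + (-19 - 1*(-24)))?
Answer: -410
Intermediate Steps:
-41*(5 + (-19 - 1*(-24))) = -41*(5 + (-19 + 24)) = -41*(5 + 5) = -41*10 = -410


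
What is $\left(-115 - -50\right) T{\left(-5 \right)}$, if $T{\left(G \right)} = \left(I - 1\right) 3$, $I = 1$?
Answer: $0$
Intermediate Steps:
$T{\left(G \right)} = 0$ ($T{\left(G \right)} = \left(1 - 1\right) 3 = 0 \cdot 3 = 0$)
$\left(-115 - -50\right) T{\left(-5 \right)} = \left(-115 - -50\right) 0 = \left(-115 + 50\right) 0 = \left(-65\right) 0 = 0$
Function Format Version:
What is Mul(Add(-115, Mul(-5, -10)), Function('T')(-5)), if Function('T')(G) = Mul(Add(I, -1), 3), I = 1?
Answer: 0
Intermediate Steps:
Function('T')(G) = 0 (Function('T')(G) = Mul(Add(1, -1), 3) = Mul(0, 3) = 0)
Mul(Add(-115, Mul(-5, -10)), Function('T')(-5)) = Mul(Add(-115, Mul(-5, -10)), 0) = Mul(Add(-115, 50), 0) = Mul(-65, 0) = 0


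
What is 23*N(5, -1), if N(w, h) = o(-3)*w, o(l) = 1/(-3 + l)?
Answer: -115/6 ≈ -19.167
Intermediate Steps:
N(w, h) = -w/6 (N(w, h) = w/(-3 - 3) = w/(-6) = -w/6)
23*N(5, -1) = 23*(-1/6*5) = 23*(-5/6) = -115/6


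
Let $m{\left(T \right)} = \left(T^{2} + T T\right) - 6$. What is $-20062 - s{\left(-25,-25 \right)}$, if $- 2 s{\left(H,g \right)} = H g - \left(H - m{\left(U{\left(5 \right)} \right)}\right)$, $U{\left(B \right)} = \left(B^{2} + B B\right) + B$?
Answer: $-16715$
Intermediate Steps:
$U{\left(B \right)} = B + 2 B^{2}$ ($U{\left(B \right)} = \left(B^{2} + B^{2}\right) + B = 2 B^{2} + B = B + 2 B^{2}$)
$m{\left(T \right)} = -6 + 2 T^{2}$ ($m{\left(T \right)} = \left(T^{2} + T^{2}\right) - 6 = 2 T^{2} - 6 = -6 + 2 T^{2}$)
$s{\left(H,g \right)} = -3022 + \frac{H}{2} - \frac{H g}{2}$ ($s{\left(H,g \right)} = - \frac{H g - \left(6 + H - 2 \cdot 25 \left(1 + 2 \cdot 5\right)^{2}\right)}{2} = - \frac{H g - \left(6 + H - 2 \cdot 25 \left(1 + 10\right)^{2}\right)}{2} = - \frac{H g - \left(6 - 6050 + H\right)}{2} = - \frac{H g - \left(-6044 + H\right)}{2} = - \frac{6044 - H + H g}{2} = -3022 + \frac{H}{2} - \frac{H g}{2}$)
$-20062 - s{\left(-25,-25 \right)} = -20062 - \left(-3022 + \frac{1}{2} \left(-25\right) - \left(- \frac{25}{2}\right) \left(-25\right)\right) = -20062 - \left(-3022 - \frac{25}{2} - \frac{625}{2}\right) = -20062 - -3347 = -20062 + 3347 = -16715$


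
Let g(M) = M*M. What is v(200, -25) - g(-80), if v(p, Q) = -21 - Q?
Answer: -6396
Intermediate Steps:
g(M) = M²
v(200, -25) - g(-80) = (-21 - 1*(-25)) - 1*(-80)² = (-21 + 25) - 1*6400 = 4 - 6400 = -6396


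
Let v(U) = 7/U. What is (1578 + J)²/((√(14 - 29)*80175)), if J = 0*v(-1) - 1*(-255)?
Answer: -373321*I*√15/133625 ≈ -10.82*I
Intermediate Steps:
J = 255 (J = 0*(7/(-1)) - 1*(-255) = 0*(7*(-1)) + 255 = 0*(-7) + 255 = 0 + 255 = 255)
(1578 + J)²/((√(14 - 29)*80175)) = (1578 + 255)²/((√(14 - 29)*80175)) = 1833²/((√(-15)*80175)) = 3359889/(((I*√15)*80175)) = 3359889/((80175*I*√15)) = 3359889*(-I*√15/1202625) = -373321*I*√15/133625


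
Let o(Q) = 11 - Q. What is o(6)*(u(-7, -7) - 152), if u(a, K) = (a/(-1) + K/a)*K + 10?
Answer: -990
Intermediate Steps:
u(a, K) = 10 + K*(-a + K/a) (u(a, K) = (a*(-1) + K/a)*K + 10 = (-a + K/a)*K + 10 = K*(-a + K/a) + 10 = 10 + K*(-a + K/a))
o(6)*(u(-7, -7) - 152) = (11 - 1*6)*((10 + (-7)²/(-7) - 1*(-7)*(-7)) - 152) = (11 - 6)*((10 + 49*(-⅐) - 49) - 152) = 5*((10 - 7 - 49) - 152) = 5*(-46 - 152) = 5*(-198) = -990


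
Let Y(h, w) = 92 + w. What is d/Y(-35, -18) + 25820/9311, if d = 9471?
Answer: 90095161/689014 ≈ 130.76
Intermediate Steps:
d/Y(-35, -18) + 25820/9311 = 9471/(92 - 18) + 25820/9311 = 9471/74 + 25820*(1/9311) = 9471*(1/74) + 25820/9311 = 9471/74 + 25820/9311 = 90095161/689014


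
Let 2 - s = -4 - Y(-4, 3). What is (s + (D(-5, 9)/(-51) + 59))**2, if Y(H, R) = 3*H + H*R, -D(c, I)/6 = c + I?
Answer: 497025/289 ≈ 1719.8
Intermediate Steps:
D(c, I) = -6*I - 6*c (D(c, I) = -6*(c + I) = -6*(I + c) = -6*I - 6*c)
s = -18 (s = 2 - (-4 - (-4)*(3 + 3)) = 2 - (-4 - (-4)*6) = 2 - (-4 - 1*(-24)) = 2 - (-4 + 24) = 2 - 1*20 = 2 - 20 = -18)
(s + (D(-5, 9)/(-51) + 59))**2 = (-18 + ((-6*9 - 6*(-5))/(-51) + 59))**2 = (-18 + ((-54 + 30)*(-1/51) + 59))**2 = (-18 + (-24*(-1/51) + 59))**2 = (-18 + (8/17 + 59))**2 = (-18 + 1011/17)**2 = (705/17)**2 = 497025/289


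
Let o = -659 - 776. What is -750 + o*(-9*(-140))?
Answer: -1808850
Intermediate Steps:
o = -1435
-750 + o*(-9*(-140)) = -750 - (-12915)*(-140) = -750 - 1435*1260 = -750 - 1808100 = -1808850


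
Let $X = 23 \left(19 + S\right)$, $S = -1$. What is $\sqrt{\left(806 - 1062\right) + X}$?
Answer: $\sqrt{158} \approx 12.57$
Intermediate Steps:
$X = 414$ ($X = 23 \left(19 - 1\right) = 23 \cdot 18 = 414$)
$\sqrt{\left(806 - 1062\right) + X} = \sqrt{\left(806 - 1062\right) + 414} = \sqrt{-256 + 414} = \sqrt{158}$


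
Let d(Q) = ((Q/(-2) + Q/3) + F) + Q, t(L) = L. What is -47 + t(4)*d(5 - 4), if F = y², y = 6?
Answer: 301/3 ≈ 100.33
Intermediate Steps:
F = 36 (F = 6² = 36)
d(Q) = 36 + 5*Q/6 (d(Q) = ((Q/(-2) + Q/3) + 36) + Q = ((Q*(-½) + Q*(⅓)) + 36) + Q = ((-Q/2 + Q/3) + 36) + Q = (-Q/6 + 36) + Q = (36 - Q/6) + Q = 36 + 5*Q/6)
-47 + t(4)*d(5 - 4) = -47 + 4*(36 + 5*(5 - 4)/6) = -47 + 4*(36 + (⅚)*1) = -47 + 4*(36 + ⅚) = -47 + 4*(221/6) = -47 + 442/3 = 301/3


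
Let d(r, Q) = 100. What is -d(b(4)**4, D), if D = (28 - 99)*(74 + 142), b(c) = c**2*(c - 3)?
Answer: -100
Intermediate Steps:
b(c) = c**2*(-3 + c)
D = -15336 (D = -71*216 = -15336)
-d(b(4)**4, D) = -1*100 = -100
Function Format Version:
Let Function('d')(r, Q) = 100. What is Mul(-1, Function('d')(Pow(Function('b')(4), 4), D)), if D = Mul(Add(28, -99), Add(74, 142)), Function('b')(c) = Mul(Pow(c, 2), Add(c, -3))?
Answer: -100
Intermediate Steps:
Function('b')(c) = Mul(Pow(c, 2), Add(-3, c))
D = -15336 (D = Mul(-71, 216) = -15336)
Mul(-1, Function('d')(Pow(Function('b')(4), 4), D)) = Mul(-1, 100) = -100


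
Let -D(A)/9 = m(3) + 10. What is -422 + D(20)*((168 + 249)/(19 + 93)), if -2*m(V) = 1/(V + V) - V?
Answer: -360443/448 ≈ -804.56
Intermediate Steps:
m(V) = V/2 - 1/(4*V) (m(V) = -(1/(V + V) - V)/2 = -(1/(2*V) - V)/2 = V/2 - 1/(4*V))
D(A) = -411/4 (D(A) = -9*(((1/2)*3 - 1/4/3) + 10) = -9*((3/2 - 1/4*1/3) + 10) = -9*((3/2 - 1/12) + 10) = -9*(17/12 + 10) = -9*137/12 = -411/4)
-422 + D(20)*((168 + 249)/(19 + 93)) = -422 - 411*(168 + 249)/(4*(19 + 93)) = -422 - 171387/(4*112) = -422 - 411/4*417/112 = -422 - 171387/448 = -360443/448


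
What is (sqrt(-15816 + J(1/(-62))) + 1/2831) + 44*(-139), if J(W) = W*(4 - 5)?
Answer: -17314395/2831 + I*sqrt(60796642)/62 ≈ -6116.0 + 125.76*I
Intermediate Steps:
J(W) = -W (J(W) = W*(-1) = -W)
(sqrt(-15816 + J(1/(-62))) + 1/2831) + 44*(-139) = (sqrt(-15816 - 1/(-62)) + 1/2831) + 44*(-139) = (sqrt(-15816 - 1*(-1/62)) + 1/2831) - 6116 = (sqrt(-15816 + 1/62) + 1/2831) - 6116 = (sqrt(-980591/62) + 1/2831) - 6116 = (I*sqrt(60796642)/62 + 1/2831) - 6116 = (1/2831 + I*sqrt(60796642)/62) - 6116 = -17314395/2831 + I*sqrt(60796642)/62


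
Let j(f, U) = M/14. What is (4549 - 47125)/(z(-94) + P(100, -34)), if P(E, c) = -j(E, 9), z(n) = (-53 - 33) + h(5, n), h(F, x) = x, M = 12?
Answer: 49672/211 ≈ 235.41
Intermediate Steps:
j(f, U) = 6/7 (j(f, U) = 12/14 = 12*(1/14) = 6/7)
z(n) = -86 + n (z(n) = (-53 - 33) + n = -86 + n)
P(E, c) = -6/7 (P(E, c) = -1*6/7 = -6/7)
(4549 - 47125)/(z(-94) + P(100, -34)) = (4549 - 47125)/((-86 - 94) - 6/7) = -42576/(-180 - 6/7) = -42576/(-1266/7) = -42576*(-7/1266) = 49672/211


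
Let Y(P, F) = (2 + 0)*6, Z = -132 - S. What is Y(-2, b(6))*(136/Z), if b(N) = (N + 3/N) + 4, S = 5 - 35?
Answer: -16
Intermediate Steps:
S = -30
Z = -102 (Z = -132 - 1*(-30) = -132 + 30 = -102)
b(N) = 4 + N + 3/N
Y(P, F) = 12 (Y(P, F) = 2*6 = 12)
Y(-2, b(6))*(136/Z) = 12*(136/(-102)) = 12*(136*(-1/102)) = 12*(-4/3) = -16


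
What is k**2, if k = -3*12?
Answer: 1296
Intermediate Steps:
k = -36
k**2 = (-36)**2 = 1296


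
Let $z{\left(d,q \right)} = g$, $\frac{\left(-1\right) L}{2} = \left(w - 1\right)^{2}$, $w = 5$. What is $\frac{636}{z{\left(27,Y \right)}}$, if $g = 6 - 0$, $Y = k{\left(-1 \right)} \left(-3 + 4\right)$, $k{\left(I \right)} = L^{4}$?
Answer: $106$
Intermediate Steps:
$L = -32$ ($L = - 2 \left(5 - 1\right)^{2} = - 2 \cdot 4^{2} = \left(-2\right) 16 = -32$)
$k{\left(I \right)} = 1048576$ ($k{\left(I \right)} = \left(-32\right)^{4} = 1048576$)
$Y = 1048576$ ($Y = 1048576 \left(-3 + 4\right) = 1048576 \cdot 1 = 1048576$)
$g = 6$ ($g = 6 + 0 = 6$)
$z{\left(d,q \right)} = 6$
$\frac{636}{z{\left(27,Y \right)}} = \frac{636}{6} = 636 \cdot \frac{1}{6} = 106$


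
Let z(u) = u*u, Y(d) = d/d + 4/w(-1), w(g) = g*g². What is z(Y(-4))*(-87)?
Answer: -783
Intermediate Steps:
w(g) = g³
Y(d) = -3 (Y(d) = d/d + 4/((-1)³) = 1 + 4/(-1) = 1 + 4*(-1) = 1 - 4 = -3)
z(u) = u²
z(Y(-4))*(-87) = (-3)²*(-87) = 9*(-87) = -783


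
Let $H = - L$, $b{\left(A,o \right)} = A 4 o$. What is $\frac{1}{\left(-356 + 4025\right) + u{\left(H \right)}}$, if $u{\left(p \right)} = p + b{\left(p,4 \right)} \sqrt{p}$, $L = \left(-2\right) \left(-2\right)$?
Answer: $\frac{3665}{13448609} + \frac{128 i}{13448609} \approx 0.00027252 + 9.5177 \cdot 10^{-6} i$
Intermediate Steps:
$b{\left(A,o \right)} = 4 A o$
$L = 4$
$H = -4$ ($H = \left(-1\right) 4 = -4$)
$u{\left(p \right)} = p + 16 p^{\frac{3}{2}}$ ($u{\left(p \right)} = p + 4 p 4 \sqrt{p} = p + 16 p \sqrt{p} = p + 16 p^{\frac{3}{2}}$)
$\frac{1}{\left(-356 + 4025\right) + u{\left(H \right)}} = \frac{1}{\left(-356 + 4025\right) - \left(4 - 16 \left(-4\right)^{\frac{3}{2}}\right)} = \frac{1}{3669 - \left(4 - 16 \left(- 8 i\right)\right)} = \frac{1}{3669 - \left(4 + 128 i\right)} = \frac{1}{3665 - 128 i} = \frac{3665 + 128 i}{13448609}$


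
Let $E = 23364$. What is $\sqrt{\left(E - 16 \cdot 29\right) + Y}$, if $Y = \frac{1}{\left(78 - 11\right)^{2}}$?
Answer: $\frac{\sqrt{102798101}}{67} \approx 151.33$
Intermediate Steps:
$Y = \frac{1}{4489}$ ($Y = \frac{1}{\left(78 + \left(-52 + 41\right)\right)^{2}} = \frac{1}{\left(78 - 11\right)^{2}} = \frac{1}{67^{2}} = \frac{1}{4489} \approx 0.00022277$)
$\sqrt{\left(E - 16 \cdot 29\right) + Y} = \sqrt{\left(23364 - 16 \cdot 29\right) + \frac{1}{4489}} = \sqrt{\left(23364 - 464\right) + \frac{1}{4489}} = \sqrt{22900 + \frac{1}{4489}} = \sqrt{\frac{102798101}{4489}} = \frac{\sqrt{102798101}}{67}$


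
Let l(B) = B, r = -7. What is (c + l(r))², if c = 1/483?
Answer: 11424400/233289 ≈ 48.971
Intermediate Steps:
c = 1/483 ≈ 0.0020704
(c + l(r))² = (1/483 - 7)² = (-3380/483)² = 11424400/233289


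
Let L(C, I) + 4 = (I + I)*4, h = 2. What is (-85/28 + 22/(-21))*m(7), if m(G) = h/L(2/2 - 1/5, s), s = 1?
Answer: -49/24 ≈ -2.0417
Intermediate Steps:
L(C, I) = -4 + 8*I (L(C, I) = -4 + (I + I)*4 = -4 + (2*I)*4 = -4 + 8*I)
m(G) = ½ (m(G) = 2/(-4 + 8*1) = 2/(-4 + 8) = 2/4 = 2*(¼) = ½)
(-85/28 + 22/(-21))*m(7) = (-85/28 + 22/(-21))*(½) = (-85*1/28 + 22*(-1/21))*(½) = (-85/28 - 22/21)*(½) = -49/12*½ = -49/24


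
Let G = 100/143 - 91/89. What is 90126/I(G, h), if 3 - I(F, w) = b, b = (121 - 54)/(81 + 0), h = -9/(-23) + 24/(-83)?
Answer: 3650103/88 ≈ 41478.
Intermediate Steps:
h = 195/1909 (h = -9*(-1/23) + 24*(-1/83) = 9/23 - 24/83 = 195/1909 ≈ 0.10215)
b = 67/81 ≈ 0.82716
G = -4113/12727 (G = 100*(1/143) - 91*1/89 = 100/143 - 91/89 = -4113/12727 ≈ -0.32317)
I(F, w) = 176/81 (I(F, w) = 3 - 1*67/81 = 3 - 67/81 = 176/81)
90126/I(G, h) = 90126/(176/81) = 90126*(81/176) = 3650103/88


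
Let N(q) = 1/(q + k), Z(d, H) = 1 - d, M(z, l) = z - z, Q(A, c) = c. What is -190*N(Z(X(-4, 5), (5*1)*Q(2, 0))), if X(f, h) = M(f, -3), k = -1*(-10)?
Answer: -190/11 ≈ -17.273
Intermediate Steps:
k = 10
M(z, l) = 0
X(f, h) = 0
N(q) = 1/(10 + q) (N(q) = 1/(q + 10) = 1/(10 + q))
-190*N(Z(X(-4, 5), (5*1)*Q(2, 0))) = -190/(10 + (1 - 1*0)) = -190/(10 + (1 + 0)) = -190/(10 + 1) = -190/11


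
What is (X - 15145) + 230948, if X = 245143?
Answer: 460946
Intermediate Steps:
(X - 15145) + 230948 = (245143 - 15145) + 230948 = 229998 + 230948 = 460946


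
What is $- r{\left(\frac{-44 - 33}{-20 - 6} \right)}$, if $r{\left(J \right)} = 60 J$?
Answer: $- \frac{2310}{13} \approx -177.69$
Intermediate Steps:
$- r{\left(\frac{-44 - 33}{-20 - 6} \right)} = - 60 \frac{-44 - 33}{-20 - 6} = - 60 \left(- \frac{77}{-26}\right) = - 60 \left(\left(-77\right) \left(- \frac{1}{26}\right)\right) = - \frac{60 \cdot 77}{26} = \left(-1\right) \frac{2310}{13} = - \frac{2310}{13}$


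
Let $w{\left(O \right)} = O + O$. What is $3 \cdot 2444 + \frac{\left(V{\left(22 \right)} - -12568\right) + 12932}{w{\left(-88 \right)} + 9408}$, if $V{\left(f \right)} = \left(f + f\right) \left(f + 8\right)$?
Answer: $\frac{16928961}{2308} \approx 7334.9$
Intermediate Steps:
$w{\left(O \right)} = 2 O$
$V{\left(f \right)} = 2 f \left(8 + f\right)$
$3 \cdot 2444 + \frac{\left(V{\left(22 \right)} - -12568\right) + 12932}{w{\left(-88 \right)} + 9408} = 3 \cdot 2444 + \frac{\left(2 \cdot 22 \left(8 + 22\right) - -12568\right) + 12932}{2 \left(-88\right) + 9408} = 7332 + \frac{\left(2 \cdot 22 \cdot 30 + 12568\right) + 12932}{-176 + 9408} = 7332 + \frac{\left(1320 + 12568\right) + 12932}{9232} = 7332 + \left(13888 + 12932\right) \frac{1}{9232} = 7332 + 26820 \cdot \frac{1}{9232} = 7332 + \frac{6705}{2308} = \frac{16928961}{2308}$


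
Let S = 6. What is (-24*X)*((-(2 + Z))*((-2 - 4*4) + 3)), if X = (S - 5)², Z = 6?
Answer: -2880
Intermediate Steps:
X = 1 (X = (6 - 5)² = 1² = 1)
(-24*X)*((-(2 + Z))*((-2 - 4*4) + 3)) = (-24*1)*((-(2 + 6))*((-2 - 4*4) + 3)) = -24*(-1*8)*((-2 - 16) + 3) = -(-192)*(-18 + 3) = -(-192)*(-15) = -24*120 = -2880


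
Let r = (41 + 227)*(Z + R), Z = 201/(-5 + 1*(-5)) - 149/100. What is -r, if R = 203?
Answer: -1215447/25 ≈ -48618.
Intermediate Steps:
Z = -2159/100 (Z = 201/(-5 - 5) - 149*1/100 = 201/(-10) - 149/100 = 201*(-⅒) - 149/100 = -201/10 - 149/100 = -2159/100 ≈ -21.590)
r = 1215447/25 (r = (41 + 227)*(-2159/100 + 203) = 268*(18141/100) = 1215447/25 ≈ 48618.)
-r = -1*1215447/25 = -1215447/25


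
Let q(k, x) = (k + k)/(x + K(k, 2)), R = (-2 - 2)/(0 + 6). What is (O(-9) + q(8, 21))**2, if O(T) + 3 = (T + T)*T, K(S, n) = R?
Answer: 95004009/3721 ≈ 25532.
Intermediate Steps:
R = -2/3 (R = -4/6 = -4*1/6 = -2/3 ≈ -0.66667)
K(S, n) = -2/3
q(k, x) = 2*k/(-2/3 + x) (q(k, x) = (k + k)/(x - 2/3) = (2*k)/(-2/3 + x) = 2*k/(-2/3 + x))
O(T) = -3 + 2*T**2 (O(T) = -3 + (T + T)*T = -3 + (2*T)*T = -3 + 2*T**2)
(O(-9) + q(8, 21))**2 = ((-3 + 2*(-9)**2) + 6*8/(-2 + 3*21))**2 = ((-3 + 2*81) + 6*8/(-2 + 63))**2 = ((-3 + 162) + 6*8/61)**2 = (159 + 6*8*(1/61))**2 = (159 + 48/61)**2 = (9747/61)**2 = 95004009/3721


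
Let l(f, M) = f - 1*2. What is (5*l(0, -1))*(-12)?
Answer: 120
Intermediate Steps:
l(f, M) = -2 + f (l(f, M) = f - 2 = -2 + f)
(5*l(0, -1))*(-12) = (5*(-2 + 0))*(-12) = (5*(-2))*(-12) = -10*(-12) = 120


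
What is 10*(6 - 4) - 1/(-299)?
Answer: 5981/299 ≈ 20.003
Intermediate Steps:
10*(6 - 4) - 1/(-299) = 10*2 - 1*(-1/299) = 20 + 1/299 = 5981/299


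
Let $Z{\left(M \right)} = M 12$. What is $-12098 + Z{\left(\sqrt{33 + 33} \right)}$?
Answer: $-12098 + 12 \sqrt{66} \approx -12001.0$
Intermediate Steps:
$Z{\left(M \right)} = 12 M$
$-12098 + Z{\left(\sqrt{33 + 33} \right)} = -12098 + 12 \sqrt{33 + 33} = -12098 + 12 \sqrt{66}$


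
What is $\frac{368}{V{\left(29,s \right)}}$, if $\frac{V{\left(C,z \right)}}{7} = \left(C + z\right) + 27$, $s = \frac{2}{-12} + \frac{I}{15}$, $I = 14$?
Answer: $\frac{11040}{11921} \approx 0.9261$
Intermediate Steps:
$s = \frac{23}{30}$ ($s = \frac{2}{-12} + \frac{14}{15} = 2 \left(- \frac{1}{12}\right) + 14 \cdot \frac{1}{15} = - \frac{1}{6} + \frac{14}{15} = \frac{23}{30} \approx 0.76667$)
$V{\left(C,z \right)} = 189 + 7 C + 7 z$ ($V{\left(C,z \right)} = 7 \left(\left(C + z\right) + 27\right) = 7 \left(27 + C + z\right) = 189 + 7 C + 7 z$)
$\frac{368}{V{\left(29,s \right)}} = \frac{368}{189 + 7 \cdot 29 + 7 \cdot \frac{23}{30}} = \frac{368}{189 + 203 + \frac{161}{30}} = \frac{368}{\frac{11921}{30}} = 368 \cdot \frac{30}{11921} = \frac{11040}{11921}$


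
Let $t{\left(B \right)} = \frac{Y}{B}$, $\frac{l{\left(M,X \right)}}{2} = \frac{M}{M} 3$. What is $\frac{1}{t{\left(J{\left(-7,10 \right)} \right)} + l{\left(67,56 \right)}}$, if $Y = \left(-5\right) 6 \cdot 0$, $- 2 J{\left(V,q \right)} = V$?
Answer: $\frac{1}{6} \approx 0.16667$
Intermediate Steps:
$l{\left(M,X \right)} = 6$ ($l{\left(M,X \right)} = 2 \frac{M}{M} 3 = 2 \cdot 1 \cdot 3 = 2 \cdot 3 = 6$)
$J{\left(V,q \right)} = - \frac{V}{2}$
$Y = 0$ ($Y = \left(-30\right) 0 = 0$)
$t{\left(B \right)} = 0$ ($t{\left(B \right)} = \frac{0}{B} = 0$)
$\frac{1}{t{\left(J{\left(-7,10 \right)} \right)} + l{\left(67,56 \right)}} = \frac{1}{0 + 6} = \frac{1}{6}$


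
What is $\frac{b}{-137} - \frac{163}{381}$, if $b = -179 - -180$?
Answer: $- \frac{22712}{52197} \approx -0.43512$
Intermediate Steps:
$b = 1$ ($b = -179 + 180 = 1$)
$\frac{b}{-137} - \frac{163}{381} = 1 \frac{1}{-137} - \frac{163}{381} = 1 \left(- \frac{1}{137}\right) - \frac{163}{381} = - \frac{1}{137} - \frac{163}{381} = - \frac{22712}{52197}$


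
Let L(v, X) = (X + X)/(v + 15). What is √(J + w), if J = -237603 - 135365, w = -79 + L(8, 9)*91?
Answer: 1691*I*√69/23 ≈ 610.72*I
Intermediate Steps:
L(v, X) = 2*X/(15 + v) (L(v, X) = (2*X)/(15 + v) = 2*X/(15 + v))
w = -179/23 (w = -79 + (2*9/(15 + 8))*91 = -79 + (2*9/23)*91 = -79 + (2*9*(1/23))*91 = -79 + (18/23)*91 = -79 + 1638/23 = -179/23 ≈ -7.7826)
J = -372968
√(J + w) = √(-372968 - 179/23) = √(-8578443/23) = 1691*I*√69/23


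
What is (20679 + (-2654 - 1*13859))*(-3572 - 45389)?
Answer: -203971526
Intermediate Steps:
(20679 + (-2654 - 1*13859))*(-3572 - 45389) = (20679 + (-2654 - 13859))*(-48961) = (20679 - 16513)*(-48961) = 4166*(-48961) = -203971526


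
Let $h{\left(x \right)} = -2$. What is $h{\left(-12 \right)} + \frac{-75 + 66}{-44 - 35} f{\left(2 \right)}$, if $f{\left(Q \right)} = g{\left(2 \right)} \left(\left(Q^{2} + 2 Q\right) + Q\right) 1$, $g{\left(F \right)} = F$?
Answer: $\frac{22}{79} \approx 0.27848$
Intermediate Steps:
$f{\left(Q \right)} = 2 Q^{2} + 6 Q$ ($f{\left(Q \right)} = 2 \left(\left(Q^{2} + 2 Q\right) + Q\right) 1 = 2 \left(Q^{2} + 3 Q\right) 1 = \left(2 Q^{2} + 6 Q\right) 1 = 2 Q^{2} + 6 Q$)
$h{\left(-12 \right)} + \frac{-75 + 66}{-44 - 35} f{\left(2 \right)} = -2 + \frac{-75 + 66}{-44 - 35} \cdot 2 \cdot 2 \left(3 + 2\right) = -2 + - \frac{9}{-79} \cdot 2 \cdot 2 \cdot 5 = -2 + \left(-9\right) \left(- \frac{1}{79}\right) 20 = -2 + \frac{9}{79} \cdot 20 = -2 + \frac{180}{79} = \frac{22}{79}$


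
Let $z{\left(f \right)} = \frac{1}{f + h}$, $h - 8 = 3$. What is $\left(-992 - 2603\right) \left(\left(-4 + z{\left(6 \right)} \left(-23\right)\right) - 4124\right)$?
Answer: $\frac{252365405}{17} \approx 1.4845 \cdot 10^{7}$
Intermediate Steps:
$h = 11$ ($h = 8 + 3 = 11$)
$z{\left(f \right)} = \frac{1}{11 + f}$ ($z{\left(f \right)} = \frac{1}{f + 11} = \frac{1}{11 + f}$)
$\left(-992 - 2603\right) \left(\left(-4 + z{\left(6 \right)} \left(-23\right)\right) - 4124\right) = \left(-992 - 2603\right) \left(\left(-4 + \frac{1}{11 + 6} \left(-23\right)\right) - 4124\right) = - 3595 \left(\left(-4 + \frac{1}{17} \left(-23\right)\right) - 4124\right) = - 3595 \left(\left(-4 - \frac{23}{17}\right) - 4124\right) = - 3595 \left(- \frac{91}{17} - 4124\right) = \left(-3595\right) \left(- \frac{70199}{17}\right) = \frac{252365405}{17}$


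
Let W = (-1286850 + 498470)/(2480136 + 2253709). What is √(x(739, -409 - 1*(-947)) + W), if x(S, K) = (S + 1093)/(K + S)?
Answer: 2*√463397309805003807/1209024013 ≈ 1.1261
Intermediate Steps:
x(S, K) = (1093 + S)/(K + S)
W = -157676/946769 (W = -788380/4733845 = -788380*1/4733845 = -157676/946769 ≈ -0.16654)
√(x(739, -409 - 1*(-947)) + W) = √((1093 + 739)/((-409 - 1*(-947)) + 739) - 157676/946769) = √(1832/((-409 + 947) + 739) - 157676/946769) = √(1832/(538 + 739) - 157676/946769) = √(1832/1277 - 157676/946769) = √(1533128556/1209024013) = 2*√463397309805003807/1209024013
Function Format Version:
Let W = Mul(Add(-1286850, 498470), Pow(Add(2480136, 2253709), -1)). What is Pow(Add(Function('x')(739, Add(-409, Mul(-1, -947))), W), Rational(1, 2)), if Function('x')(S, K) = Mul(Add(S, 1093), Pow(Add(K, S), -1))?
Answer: Mul(Rational(2, 1209024013), Pow(463397309805003807, Rational(1, 2))) ≈ 1.1261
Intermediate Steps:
Function('x')(S, K) = Mul(Pow(Add(K, S), -1), Add(1093, S)) (Function('x')(S, K) = Mul(Add(1093, S), Pow(Add(K, S), -1)) = Mul(Pow(Add(K, S), -1), Add(1093, S)))
W = Rational(-157676, 946769) (W = Mul(-788380, Pow(4733845, -1)) = Mul(-788380, Rational(1, 4733845)) = Rational(-157676, 946769) ≈ -0.16654)
Pow(Add(Function('x')(739, Add(-409, Mul(-1, -947))), W), Rational(1, 2)) = Pow(Add(Mul(Pow(Add(Add(-409, Mul(-1, -947)), 739), -1), Add(1093, 739)), Rational(-157676, 946769)), Rational(1, 2)) = Pow(Add(Mul(Pow(Add(Add(-409, 947), 739), -1), 1832), Rational(-157676, 946769)), Rational(1, 2)) = Pow(Add(Mul(Pow(Add(538, 739), -1), 1832), Rational(-157676, 946769)), Rational(1, 2)) = Pow(Add(Mul(Pow(1277, -1), 1832), Rational(-157676, 946769)), Rational(1, 2)) = Pow(Add(Mul(Rational(1, 1277), 1832), Rational(-157676, 946769)), Rational(1, 2)) = Pow(Add(Rational(1832, 1277), Rational(-157676, 946769)), Rational(1, 2)) = Pow(Rational(1533128556, 1209024013), Rational(1, 2)) = Mul(Rational(2, 1209024013), Pow(463397309805003807, Rational(1, 2)))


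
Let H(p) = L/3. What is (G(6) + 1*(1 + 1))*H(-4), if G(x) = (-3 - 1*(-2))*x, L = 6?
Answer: -8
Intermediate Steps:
G(x) = -x (G(x) = (-3 + 2)*x = -x)
H(p) = 2 (H(p) = 6/3 = 6*(⅓) = 2)
(G(6) + 1*(1 + 1))*H(-4) = (-1*6 + 1*(1 + 1))*2 = (-6 + 1*2)*2 = (-6 + 2)*2 = -4*2 = -8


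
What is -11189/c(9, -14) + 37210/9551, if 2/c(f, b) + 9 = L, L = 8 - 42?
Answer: 4595318397/19102 ≈ 2.4057e+5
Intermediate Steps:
L = -34
c(f, b) = -2/43 (c(f, b) = 2/(-9 - 34) = 2/(-43) = 2*(-1/43) = -2/43)
-11189/c(9, -14) + 37210/9551 = -11189/(-2/43) + 37210/9551 = -11189*(-43/2) + 37210*(1/9551) = 481127/2 + 37210/9551 = 4595318397/19102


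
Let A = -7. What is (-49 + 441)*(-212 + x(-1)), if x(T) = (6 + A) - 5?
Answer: -85456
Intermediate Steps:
x(T) = -6 (x(T) = (6 - 7) - 5 = -1 - 5 = -6)
(-49 + 441)*(-212 + x(-1)) = (-49 + 441)*(-212 - 6) = 392*(-218) = -85456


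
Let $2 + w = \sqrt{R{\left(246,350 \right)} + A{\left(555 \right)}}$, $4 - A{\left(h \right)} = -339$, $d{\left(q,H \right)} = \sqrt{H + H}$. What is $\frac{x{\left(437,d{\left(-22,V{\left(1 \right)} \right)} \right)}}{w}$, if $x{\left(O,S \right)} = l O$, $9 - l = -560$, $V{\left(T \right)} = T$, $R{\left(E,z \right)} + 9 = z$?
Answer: $\frac{248653}{340} + \frac{745959 \sqrt{19}}{340} \approx 10295.0$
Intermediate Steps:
$R{\left(E,z \right)} = -9 + z$
$l = 569$ ($l = 9 - -560 = 9 + 560 = 569$)
$d{\left(q,H \right)} = \sqrt{2} \sqrt{H}$ ($d{\left(q,H \right)} = \sqrt{2 H} = \sqrt{2} \sqrt{H}$)
$A{\left(h \right)} = 343$ ($A{\left(h \right)} = 4 - -339 = 4 + 339 = 343$)
$x{\left(O,S \right)} = 569 O$
$w = -2 + 6 \sqrt{19}$ ($w = -2 + \sqrt{\left(-9 + 350\right) + 343} = -2 + \sqrt{341 + 343} = -2 + \sqrt{684} = -2 + 6 \sqrt{19} \approx 24.153$)
$\frac{x{\left(437,d{\left(-22,V{\left(1 \right)} \right)} \right)}}{w} = \frac{569 \cdot 437}{-2 + 6 \sqrt{19}} = \frac{248653}{-2 + 6 \sqrt{19}}$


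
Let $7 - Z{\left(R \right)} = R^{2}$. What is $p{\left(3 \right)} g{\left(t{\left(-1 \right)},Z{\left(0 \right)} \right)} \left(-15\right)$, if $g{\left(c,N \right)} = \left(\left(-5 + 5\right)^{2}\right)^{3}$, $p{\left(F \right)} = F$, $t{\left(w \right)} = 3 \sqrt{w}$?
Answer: $0$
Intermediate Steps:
$Z{\left(R \right)} = 7 - R^{2}$
$g{\left(c,N \right)} = 0$ ($g{\left(c,N \right)} = \left(0^{2}\right)^{3} = 0^{3} = 0$)
$p{\left(3 \right)} g{\left(t{\left(-1 \right)},Z{\left(0 \right)} \right)} \left(-15\right) = 3 \cdot 0 \left(-15\right) = 0 \left(-15\right) = 0$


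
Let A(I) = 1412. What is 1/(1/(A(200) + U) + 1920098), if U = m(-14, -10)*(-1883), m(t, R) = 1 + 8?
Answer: 15535/29828722429 ≈ 5.2081e-7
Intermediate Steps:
m(t, R) = 9
U = -16947 (U = 9*(-1883) = -16947)
1/(1/(A(200) + U) + 1920098) = 1/(1/(1412 - 16947) + 1920098) = 1/(1/(-15535) + 1920098) = 1/(-1/15535 + 1920098) = 1/(29828722429/15535) = 15535/29828722429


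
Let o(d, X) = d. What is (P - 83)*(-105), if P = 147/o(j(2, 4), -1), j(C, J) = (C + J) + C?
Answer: 54285/8 ≈ 6785.6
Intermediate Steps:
j(C, J) = J + 2*C
P = 147/8 (P = 147/(4 + 2*2) = 147/(4 + 4) = 147/8 ≈ 18.375)
(P - 83)*(-105) = (147/8 - 83)*(-105) = -517/8*(-105) = 54285/8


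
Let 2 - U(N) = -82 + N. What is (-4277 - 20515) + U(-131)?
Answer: -24577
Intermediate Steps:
U(N) = 84 - N (U(N) = 2 - (-82 + N) = 2 + (82 - N) = 84 - N)
(-4277 - 20515) + U(-131) = (-4277 - 20515) + (84 - 1*(-131)) = -24792 + (84 + 131) = -24792 + 215 = -24577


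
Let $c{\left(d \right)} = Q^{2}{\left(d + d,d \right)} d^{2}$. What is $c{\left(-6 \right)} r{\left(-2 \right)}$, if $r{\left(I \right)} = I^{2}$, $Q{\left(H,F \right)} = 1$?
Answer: $144$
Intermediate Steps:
$c{\left(d \right)} = d^{2}$ ($c{\left(d \right)} = 1^{2} d^{2} = 1 d^{2} = d^{2}$)
$c{\left(-6 \right)} r{\left(-2 \right)} = \left(-6\right)^{2} \left(-2\right)^{2} = 36 \cdot 4 = 144$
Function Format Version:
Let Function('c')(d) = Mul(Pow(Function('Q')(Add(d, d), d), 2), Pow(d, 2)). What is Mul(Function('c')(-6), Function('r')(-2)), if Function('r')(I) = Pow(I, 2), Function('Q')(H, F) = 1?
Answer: 144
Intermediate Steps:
Function('c')(d) = Pow(d, 2) (Function('c')(d) = Mul(Pow(1, 2), Pow(d, 2)) = Mul(1, Pow(d, 2)) = Pow(d, 2))
Mul(Function('c')(-6), Function('r')(-2)) = Mul(Pow(-6, 2), Pow(-2, 2)) = Mul(36, 4) = 144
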